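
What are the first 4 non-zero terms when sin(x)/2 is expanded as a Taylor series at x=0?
-x^7/10080 + x^5/240 - x^3/12 + x/2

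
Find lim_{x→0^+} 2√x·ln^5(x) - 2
The product is a 0·∞ indeterminate form at x → 0⁺.
Rewrite the product as 2·ln^5(x) / x^(-1/2) and apply L'Hôpital, or use the standard hierarchy x^(-1/2) ≫ |ln x|^5 as x → 0⁺.
The indeterminate product → 0, so the limit = -2.

Final answer: -2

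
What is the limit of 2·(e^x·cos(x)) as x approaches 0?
Direct substitution at x = 0 gives 2.

Final answer: 2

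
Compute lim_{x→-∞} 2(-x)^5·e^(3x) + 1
The product is a 0·∞ indeterminate form at x → -∞.
Rewrite the product as 2(-x)^5 / e^(-3x) (an ∞/∞ form) and apply L'Hôpital, or use the standard hierarchy e^(3|x|) ≫ |(-x)^5| as x → -∞.
The indeterminate product → 0, so the limit = 1.

Final answer: 1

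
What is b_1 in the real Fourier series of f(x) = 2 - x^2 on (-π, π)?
b_1 = (1/π) ∫_{-π}^{π} f(x)·sin(1x) dx.
Evaluate the integral (use parity and integration by parts as needed): b_1 = 0.

Final answer: 0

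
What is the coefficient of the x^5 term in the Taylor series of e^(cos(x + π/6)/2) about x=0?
Expand to order 5: e^(cos(x + π/6)/2) = x^5·(-23·√(3)·e^(√(3)/4)/3072 - 817·e^(√(3)/4)/122880) + x^4·(5·√(3)·e^(√(3)/4)/768 + 27·e^(√(3)/4)/2048) + x^3·(5·e^(√(3)/4)/128 + √(3)·e^(√(3)/4)/32) + x^2·(-√(3)·e^(√(3)/4)/8 + e^(√(3)/4)/32) - x·e^(√(3)/4)/4 + e^(√(3)/4) + O(x^6).
The coefficient of x^5 is -23·√(3)·e^(√(3)/4)/3072 - 817·e^(√(3)/4)/122880.

Final answer: -23·√(3)·e^(√(3)/4)/3072 - 817·e^(√(3)/4)/122880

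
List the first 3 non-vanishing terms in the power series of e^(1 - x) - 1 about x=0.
e·x^2/2 - e·x - 1 + e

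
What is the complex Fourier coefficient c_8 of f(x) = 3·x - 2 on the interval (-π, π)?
Compute the real Fourier coefficients first: a_8 = 0, b_8 = -3/4.
Then c_8 = (a_8 − i·b_8)/2 = 3·i/8.

Final answer: 3·i/8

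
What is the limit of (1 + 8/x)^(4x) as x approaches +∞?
As x → +∞: write (1 + 8/x)^(4x) = ((1 + 8/x)^x)^4 → (e^8)^4 = e^32.
Limit = e^(32).

Final answer: e^(32)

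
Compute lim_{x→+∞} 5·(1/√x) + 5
Evaluate the dominant behaviour as x → +∞; each term tends to a finite value or vanishes.
Limit = 5.

Final answer: 5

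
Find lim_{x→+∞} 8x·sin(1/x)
As x → +∞: let u = 1/x → 0⁺; then 8·x·sin(1/x) = 8·1·sin(u)/u → 8·1·1 = 8.
Limit = 8.

Final answer: 8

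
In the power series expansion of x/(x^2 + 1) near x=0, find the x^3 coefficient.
Expand to order 3: x/(x^2 + 1) = -x^3 + x + O(x^4).
The coefficient of x^3 is -1.

Final answer: -1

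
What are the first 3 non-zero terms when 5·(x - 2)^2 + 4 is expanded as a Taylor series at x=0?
5·x^2 - 20·x + 24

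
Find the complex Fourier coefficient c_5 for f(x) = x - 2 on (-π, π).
Compute the real Fourier coefficients first: a_5 = 0, b_5 = 2/5.
Then c_5 = (a_5 − i·b_5)/2 = -i/5.

Final answer: -i/5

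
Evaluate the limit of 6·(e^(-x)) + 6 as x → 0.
Direct substitution at x = 0 gives 12.

Final answer: 12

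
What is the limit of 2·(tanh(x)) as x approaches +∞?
Evaluate the dominant behaviour as x → +∞; each term tends to a finite value or vanishes.
Limit = 2.

Final answer: 2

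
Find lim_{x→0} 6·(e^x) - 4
Direct substitution at x = 0 gives 2.

Final answer: 2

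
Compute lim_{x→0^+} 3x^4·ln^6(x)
This is a 0·∞ indeterminate form at x → 0⁺.
Rewrite the product as 3·ln^6(x) / x^(-4) and apply L'Hôpital, or use the standard hierarchy x^(-4) ≫ |ln x|^6 as x → 0⁺.
The indeterminate product → 0, so the limit = 0.

Final answer: 0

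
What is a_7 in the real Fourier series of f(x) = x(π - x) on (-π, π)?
a_7 = (1/π) ∫_{-π}^{π} f(x)·cos(7x) dx.
Evaluate the integral (use parity and integration by parts as needed): a_7 = 4/49.

Final answer: 4/49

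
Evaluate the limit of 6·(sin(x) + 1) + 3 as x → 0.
Direct substitution at x = 0 gives 9.

Final answer: 9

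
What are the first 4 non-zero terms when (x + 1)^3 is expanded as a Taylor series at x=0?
x^3 + 3·x^2 + 3·x + 1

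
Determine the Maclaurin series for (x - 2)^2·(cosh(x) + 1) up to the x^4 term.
2·x^4/3 - 2·x^3 + 4·x^2 - 8·x + 8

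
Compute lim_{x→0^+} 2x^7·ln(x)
This is a 0·∞ indeterminate form at x → 0⁺.
Rewrite the product as 2·ln(x) / x^(-7) and apply L'Hôpital, or use the standard hierarchy x^(-7) ≫ |ln x| as x → 0⁺.
The indeterminate product → 0, so the limit = 0.

Final answer: 0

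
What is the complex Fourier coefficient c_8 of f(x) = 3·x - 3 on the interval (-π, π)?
Compute the real Fourier coefficients first: a_8 = 0, b_8 = -3/4.
Then c_8 = (a_8 − i·b_8)/2 = 3·i/8.

Final answer: 3·i/8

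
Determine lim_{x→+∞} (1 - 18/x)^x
As x → +∞: this is the defining limit (1 - 18/x)^x → e^(-18).
Limit = e^(-18).

Final answer: e^(-18)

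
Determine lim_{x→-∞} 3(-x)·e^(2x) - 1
The product is a 0·∞ indeterminate form at x → -∞.
Rewrite the product as 3(-x) / e^(-2x) (an ∞/∞ form) and apply L'Hôpital, or use the standard hierarchy e^(2|x|) ≫ |(-x)| as x → -∞.
The indeterminate product → 0, so the limit = -1.

Final answer: -1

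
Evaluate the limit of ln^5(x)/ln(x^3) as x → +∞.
This is an ∞/∞ indeterminate form as x → +∞.
Write ln(x^3) = 3·ln(x), reducing the quotient to ln^4(x)/3 → ∞.
Limit = ∞.

Final answer: ∞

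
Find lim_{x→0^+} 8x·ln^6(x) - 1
The product is a 0·∞ indeterminate form at x → 0⁺.
Rewrite the product as 8·ln^6(x) / x^(-1) and apply L'Hôpital, or use the standard hierarchy x^(-1) ≫ |ln x|^6 as x → 0⁺.
The indeterminate product → 0, so the limit = -1.

Final answer: -1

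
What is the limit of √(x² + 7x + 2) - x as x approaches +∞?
This is an ∞ − ∞ indeterminate form.
Multiply and divide by the conjugate √(x²+7x + 2) + x; the x² terms cancel, leaving (7x + 2)/(√(x²+7x + 2)+x) → 7/2.
Limit = 7/2.

Final answer: 7/2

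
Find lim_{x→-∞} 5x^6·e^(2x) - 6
The product is a 0·∞ indeterminate form at x → -∞.
Rewrite the product as 5x^6 / e^(-2x) (an ∞/∞ form) and apply L'Hôpital, or use the standard hierarchy e^(2|x|) ≫ |x^6| as x → -∞.
The indeterminate product → 0, so the limit = -6.

Final answer: -6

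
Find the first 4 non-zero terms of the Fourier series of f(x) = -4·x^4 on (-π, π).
(-192 + 32·π^2)·cos(x) + (12 - 8·π^2)·cos(2·x) + (-64/27 + 32·π^2/9)·cos(3·x) - 4·π^4/5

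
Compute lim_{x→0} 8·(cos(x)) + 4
Direct substitution at x = 0 gives 12.

Final answer: 12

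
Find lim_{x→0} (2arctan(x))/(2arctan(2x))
Both numerator and denominator → 0 as x → 0; this is a 0/0 indeterminate form.
Expand each to leading order near x = 0: numerator ~ 2·x, denominator ~ 4·x.
The limit of the ratio is 1/2.

Final answer: 1/2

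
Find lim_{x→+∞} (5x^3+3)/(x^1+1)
This is an ∞/∞ indeterminate form as x → +∞.
Divide numerator and denominator by x^3 and let the lower-order terms vanish; the numerator's degree 3 exceeds the denominator's degree 1, so the quotient diverges.
Limit = ∞.

Final answer: ∞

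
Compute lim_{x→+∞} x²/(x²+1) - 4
Evaluate the dominant behaviour as x → +∞; each term tends to a finite value or vanishes.
Limit = -3.

Final answer: -3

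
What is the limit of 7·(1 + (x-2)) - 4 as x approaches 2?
Direct substitution at x = 2 gives 3.

Final answer: 3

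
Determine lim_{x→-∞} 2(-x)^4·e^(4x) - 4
The product is a 0·∞ indeterminate form at x → -∞.
Rewrite the product as 2(-x)^4 / e^(-4x) (an ∞/∞ form) and apply L'Hôpital, or use the standard hierarchy e^(4|x|) ≫ |(-x)^4| as x → -∞.
The indeterminate product → 0, so the limit = -4.

Final answer: -4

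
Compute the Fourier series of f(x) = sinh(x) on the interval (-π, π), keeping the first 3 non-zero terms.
sin(x)·sinh(π)/π - 4·sin(2·x)·sinh(π)/(5·π) + 3·sin(3·x)·sinh(π)/(5·π)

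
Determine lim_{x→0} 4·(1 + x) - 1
Direct substitution at x = 0 gives 3.

Final answer: 3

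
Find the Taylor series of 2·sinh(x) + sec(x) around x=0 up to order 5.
x^5/60 + 5·x^4/24 + x^3/3 + x^2/2 + 2·x + 1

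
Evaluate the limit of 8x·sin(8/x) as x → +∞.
As x → +∞: let u = 8/x → 0⁺; then 8·x·sin(8/x) = 8·8·sin(u)/u → 8·8·1 = 64.
Limit = 64.

Final answer: 64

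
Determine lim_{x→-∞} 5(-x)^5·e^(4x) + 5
The product is a 0·∞ indeterminate form at x → -∞.
Rewrite the product as 5(-x)^5 / e^(-4x) (an ∞/∞ form) and apply L'Hôpital, or use the standard hierarchy e^(4|x|) ≫ |(-x)^5| as x → -∞.
The indeterminate product → 0, so the limit = 5.

Final answer: 5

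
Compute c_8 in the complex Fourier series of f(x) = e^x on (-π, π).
Compute the real Fourier coefficients first: a_8 = (-1 + e^(2·π))·e^(-π)/(65·π), b_8 = (8 - 8·e^(2·π))·e^(-π)/(65·π).
Then c_8 = (a_8 − i·b_8)/2 = -e^(-π)/(130·π) + e^(π)/(130·π) - 4·i·e^(-π)/(65·π) + 4·i·e^(π)/(65·π).

Final answer: -e^(-π)/(130·π) + e^(π)/(130·π) - 4·i·e^(-π)/(65·π) + 4·i·e^(π)/(65·π)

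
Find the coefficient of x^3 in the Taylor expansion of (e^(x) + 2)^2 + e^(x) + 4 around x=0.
Expand to order 3: (e^(x) + 2)^2 + e^(x) + 4 = 13·x^3/6 + 9·x^2/2 + 7·x + 14 + O(x^4).
The coefficient of x^3 is 13/6.

Final answer: 13/6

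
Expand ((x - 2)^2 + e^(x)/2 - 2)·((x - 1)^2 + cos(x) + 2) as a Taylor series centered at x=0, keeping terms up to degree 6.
77·x^6/1440 - 31·x^5/240 + 31·x^4/48 - 47·x^3/12 + 53·x^2/4 - 19·x + 10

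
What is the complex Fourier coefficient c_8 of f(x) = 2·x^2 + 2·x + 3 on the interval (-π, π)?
Compute the real Fourier coefficients first: a_8 = 1/8, b_8 = -1/2.
Then c_8 = (a_8 − i·b_8)/2 = 1/16 + i/4.

Final answer: 1/16 + i/4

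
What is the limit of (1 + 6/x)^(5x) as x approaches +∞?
As x → +∞: write (1 + 6/x)^(5x) = ((1 + 6/x)^x)^5 → (e^6)^5 = e^30.
Limit = e^(30).

Final answer: e^(30)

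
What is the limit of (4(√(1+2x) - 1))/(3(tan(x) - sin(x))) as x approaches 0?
Both numerator and denominator → 0 as x → 0; this is a 0/0 indeterminate form.
Expand each to leading order near x = 0: numerator ~ 4·x, denominator ~ 3·x^3/2.
The limit of the ratio is ∞.

Final answer: ∞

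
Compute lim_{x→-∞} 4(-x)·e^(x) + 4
The product is a 0·∞ indeterminate form at x → -∞.
Rewrite the product as 4(-x) / e^(-x) (an ∞/∞ form) and apply L'Hôpital, or use the standard hierarchy e^(|x|) ≫ |(-x)| as x → -∞.
The indeterminate product → 0, so the limit = 4.

Final answer: 4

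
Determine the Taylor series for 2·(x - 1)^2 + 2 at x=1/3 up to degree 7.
26/9 - 8·(x - 1/3)/3 + 2·(x - 1/3)^2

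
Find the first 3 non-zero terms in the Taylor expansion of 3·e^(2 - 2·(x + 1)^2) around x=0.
18·x^2 - 12·x + 3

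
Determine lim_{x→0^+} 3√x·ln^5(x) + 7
The product is a 0·∞ indeterminate form at x → 0⁺.
Rewrite the product as 3·ln^5(x) / x^(-1/2) and apply L'Hôpital, or use the standard hierarchy x^(-1/2) ≫ |ln x|^5 as x → 0⁺.
The indeterminate product → 0, so the limit = 7.

Final answer: 7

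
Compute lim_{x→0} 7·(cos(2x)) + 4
Direct substitution at x = 0 gives 11.

Final answer: 11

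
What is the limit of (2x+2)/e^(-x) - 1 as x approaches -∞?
The quotient is an ∞/∞ indeterminate form as x → -∞.
Compare growth rates of the dominant terms (exponentials ≫ polynomials ≫ logarithms), or apply L'Hôpital's rule; the quotient → 0.
Adding the constant: 0 - 1 = -1. Limit = -1.

Final answer: -1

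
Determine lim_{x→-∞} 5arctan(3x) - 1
Evaluate the dominant behaviour as x → -∞; each term tends to a finite value or vanishes.
Limit = -5·π/2 - 1.

Final answer: -5·π/2 - 1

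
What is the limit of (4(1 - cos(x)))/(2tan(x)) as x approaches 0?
Both numerator and denominator → 0 as x → 0; this is a 0/0 indeterminate form.
Expand each to leading order near x = 0: numerator ~ 2·x^2, denominator ~ 2·x.
The limit of the ratio is 0.

Final answer: 0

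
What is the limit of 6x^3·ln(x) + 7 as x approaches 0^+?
The product is a 0·∞ indeterminate form at x → 0⁺.
Rewrite the product as 6·ln(x) / x^(-3) and apply L'Hôpital, or use the standard hierarchy x^(-3) ≫ |ln x| as x → 0⁺.
The indeterminate product → 0, so the limit = 7.

Final answer: 7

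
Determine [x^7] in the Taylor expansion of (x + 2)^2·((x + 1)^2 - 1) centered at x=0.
Expand to order 7: (x + 2)^2·((x + 1)^2 - 1) = x^4 + 6·x^3 + 12·x^2 + 8·x + O(x^8).
The coefficient of x^7 is 0.

Final answer: 0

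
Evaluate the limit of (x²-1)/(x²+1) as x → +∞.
Evaluate the dominant behaviour as x → +∞; each term tends to a finite value or vanishes.
Limit = 1.

Final answer: 1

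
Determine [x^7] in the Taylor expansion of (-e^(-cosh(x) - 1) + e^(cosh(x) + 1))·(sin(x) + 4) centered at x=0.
11·e^(-2)/560 + 97·e^(2)/5040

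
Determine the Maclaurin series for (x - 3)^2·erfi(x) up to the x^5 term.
37·x^5/(15·√(π)) - 4·x^4/√(π) + 8·x^3/√(π) - 12·x^2/√(π) + 18·x/√(π)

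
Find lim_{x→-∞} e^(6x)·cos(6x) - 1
Evaluate the dominant behaviour as x → -∞; each term tends to a finite value or vanishes.
Limit = -1.

Final answer: -1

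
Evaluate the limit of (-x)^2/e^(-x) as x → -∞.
This is an ∞/∞ indeterminate form as x → -∞.
Compare growth rates of the dominant terms (exponentials ≫ polynomials ≫ logarithms), or apply L'Hôpital's rule; the quotient → 0.
Limit = 0.

Final answer: 0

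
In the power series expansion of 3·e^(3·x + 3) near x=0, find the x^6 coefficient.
Expand to order 6: 3·e^(3·x + 3) = 243·x^6·e^(3)/80 + 243·x^5·e^(3)/40 + 81·x^4·e^(3)/8 + 27·x^3·e^(3)/2 + 27·x^2·e^(3)/2 + 9·x·e^(3) + 3·e^(3) + O(x^7).
The coefficient of x^6 is 243·e^(3)/80.

Final answer: 243·e^(3)/80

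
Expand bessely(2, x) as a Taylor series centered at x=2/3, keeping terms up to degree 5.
bessely(2, 2/3) + (bessely(1, 2/3)/2 - bessely(3, 2/3)/2)·(x - 2/3) + (bessely(4, 2/3)/8 + bessely(0, 2/3)/8 - bessely(2, 2/3)/4)·(x - 2/3)^2 + (bessely(3, 2/3)/16 - bessely(1, 2/3)/12 - bessely(5, 2/3)/48)·(x - 2/3)^3 + (bessely(6, 2/3)/384 + 7·bessely(2, 2/3)/384 - bessely(0, 2/3)/96 - bessely(4, 2/3)/96)·(x - 2/3)^4 + (bessely(5, 2/3)/768 + bessely(1, 2/3)/256 - 11·bessely(3, 2/3)/3840 - bessely(7, 2/3)/3840)·(x - 2/3)^5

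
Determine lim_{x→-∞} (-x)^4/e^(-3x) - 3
The quotient is an ∞/∞ indeterminate form as x → -∞.
Compare growth rates of the dominant terms (exponentials ≫ polynomials ≫ logarithms), or apply L'Hôpital's rule; the quotient → 0.
Adding the constant: 0 - 3 = -3. Limit = -3.

Final answer: -3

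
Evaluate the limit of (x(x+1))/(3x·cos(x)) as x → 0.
Both numerator and denominator → 0 as x → 0; this is a 0/0 indeterminate form.
Expand each to leading order near x = 0: numerator ~ x, denominator ~ 3·x.
The limit of the ratio is 1/3.

Final answer: 1/3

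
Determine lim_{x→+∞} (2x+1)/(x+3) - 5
Evaluate the dominant behaviour as x → +∞; each term tends to a finite value or vanishes.
Limit = -3.

Final answer: -3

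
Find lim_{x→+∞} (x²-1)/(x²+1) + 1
Evaluate the dominant behaviour as x → +∞; each term tends to a finite value or vanishes.
Limit = 2.

Final answer: 2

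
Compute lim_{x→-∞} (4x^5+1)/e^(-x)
This is an ∞/∞ indeterminate form as x → -∞.
Compare growth rates of the dominant terms (exponentials ≫ polynomials ≫ logarithms), or apply L'Hôpital's rule; the quotient → 0.
Limit = 0.

Final answer: 0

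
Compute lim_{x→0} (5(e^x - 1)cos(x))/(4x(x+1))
Both numerator and denominator → 0 as x → 0; this is a 0/0 indeterminate form.
Expand each to leading order near x = 0: numerator ~ 5·x, denominator ~ 4·x.
The limit of the ratio is 5/4.

Final answer: 5/4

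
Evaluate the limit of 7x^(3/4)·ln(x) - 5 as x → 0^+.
The product is a 0·∞ indeterminate form at x → 0⁺.
Rewrite the product as 7·ln(x) / x^(-3/4) and apply L'Hôpital, or use the standard hierarchy x^(-3/4) ≫ |ln x| as x → 0⁺.
The indeterminate product → 0, so the limit = -5.

Final answer: -5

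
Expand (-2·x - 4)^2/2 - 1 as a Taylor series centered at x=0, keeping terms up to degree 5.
2·x^2 + 8·x + 7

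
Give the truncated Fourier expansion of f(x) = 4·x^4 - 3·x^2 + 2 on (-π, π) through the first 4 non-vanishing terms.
(204 - 32·π^2)·cos(x) + (-15 + 8·π^2)·cos(2·x) + (100/27 - 32·π^2/9)·cos(3·x) - π^2 + 2 + 4·π^4/5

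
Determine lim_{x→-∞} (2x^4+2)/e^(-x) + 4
The quotient is an ∞/∞ indeterminate form as x → -∞.
Compare growth rates of the dominant terms (exponentials ≫ polynomials ≫ logarithms), or apply L'Hôpital's rule; the quotient → 0.
Adding the constant: 0 + 4 = 4. Limit = 4.

Final answer: 4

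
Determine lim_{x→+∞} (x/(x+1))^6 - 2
As x → +∞: x/(x+1) = 1/(1 + 1/x) → 1, and the 6th power of a limit-1 base also → 1; with the additive constant, 1 - 2 = -1.
Limit = -1.

Final answer: -1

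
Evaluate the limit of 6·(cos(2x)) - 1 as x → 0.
Direct substitution at x = 0 gives 5.

Final answer: 5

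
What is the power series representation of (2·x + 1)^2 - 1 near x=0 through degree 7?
4·x^2 + 4·x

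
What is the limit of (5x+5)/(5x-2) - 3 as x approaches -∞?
Evaluate the dominant behaviour as x → -∞; each term tends to a finite value or vanishes.
Limit = -2.

Final answer: -2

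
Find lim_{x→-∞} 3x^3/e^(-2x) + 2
The quotient is an ∞/∞ indeterminate form as x → -∞.
Compare growth rates of the dominant terms (exponentials ≫ polynomials ≫ logarithms), or apply L'Hôpital's rule; the quotient → 0.
Adding the constant: 0 + 2 = 2. Limit = 2.

Final answer: 2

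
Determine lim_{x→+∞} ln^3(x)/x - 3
The quotient is an ∞/∞ indeterminate form as x → +∞.
The polynomial denominator x dominates the logarithmic numerator (any positive power of x ≫ ln^3(x) as x → ∞), so the quotient → 0.
Adding the constant: 0 - 3 = -3. Limit = -3.

Final answer: -3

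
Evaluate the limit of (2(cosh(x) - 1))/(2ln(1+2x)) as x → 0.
Both numerator and denominator → 0 as x → 0; this is a 0/0 indeterminate form.
Expand each to leading order near x = 0: numerator ~ x^2, denominator ~ 4·x.
The limit of the ratio is 0.

Final answer: 0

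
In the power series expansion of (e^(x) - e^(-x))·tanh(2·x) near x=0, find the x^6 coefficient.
Expand to order 6: (e^(x) - e^(-x))·tanh(2·x) = 691·x^6/90 - 14·x^4/3 + 4·x^2 + O(x^7).
The coefficient of x^6 is 691/90.

Final answer: 691/90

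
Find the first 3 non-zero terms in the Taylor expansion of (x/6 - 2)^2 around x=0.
x^2/36 - 2·x/3 + 4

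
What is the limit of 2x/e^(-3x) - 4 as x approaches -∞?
The quotient is an ∞/∞ indeterminate form as x → -∞.
Compare growth rates of the dominant terms (exponentials ≫ polynomials ≫ logarithms), or apply L'Hôpital's rule; the quotient → 0.
Adding the constant: 0 - 4 = -4. Limit = -4.

Final answer: -4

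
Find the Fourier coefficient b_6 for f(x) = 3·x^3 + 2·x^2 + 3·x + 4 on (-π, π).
b_6 = (1/π) ∫_{-π}^{π} f(x)·sin(6x) dx.
Evaluate the integral (use parity and integration by parts as needed): b_6 = -π^2 - 5/6.

Final answer: -π^2 - 5/6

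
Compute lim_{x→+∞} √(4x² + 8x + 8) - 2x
As x → +∞: multiply by the conjugate to get (8x+8)/(√(4x²+8x+8)+2x); the denominator ~ 4x, so the limit is 8/4 = 2.
Limit = 2.

Final answer: 2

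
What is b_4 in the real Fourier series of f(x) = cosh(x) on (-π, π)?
b_4 = (1/π) ∫_{-π}^{π} f(x)·sin(4x) dx.
Evaluate the integral (use parity and integration by parts as needed): b_4 = 0.

Final answer: 0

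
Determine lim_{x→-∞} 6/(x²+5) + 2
Evaluate the dominant behaviour as x → -∞; each term tends to a finite value or vanishes.
Limit = 2.

Final answer: 2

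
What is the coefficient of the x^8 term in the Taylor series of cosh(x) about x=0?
Expand to order 8: cosh(x) = x^8/40320 + x^6/720 + x^4/24 + x^2/2 + 1 + O(x^9).
The coefficient of x^8 is 1/40320.

Final answer: 1/40320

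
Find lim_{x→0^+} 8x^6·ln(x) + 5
The product is a 0·∞ indeterminate form at x → 0⁺.
Rewrite the product as 8·ln(x) / x^(-6) and apply L'Hôpital, or use the standard hierarchy x^(-6) ≫ |ln x| as x → 0⁺.
The indeterminate product → 0, so the limit = 5.

Final answer: 5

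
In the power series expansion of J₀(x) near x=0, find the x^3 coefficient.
Expand to order 3: J₀(x) = 1 - x^2/4 + O(x^4).
The coefficient of x^3 is 0.

Final answer: 0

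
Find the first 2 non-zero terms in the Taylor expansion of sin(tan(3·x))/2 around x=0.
9·x^3/4 + 3·x/2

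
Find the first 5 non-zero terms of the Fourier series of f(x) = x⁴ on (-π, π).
(48 - 8·π^2)·cos(x) + (-3 + 2·π^2)·cos(2·x) + (16/27 - 8·π^2/9)·cos(3·x) + (-3/16 + π^2/2)·cos(4·x) + π^4/5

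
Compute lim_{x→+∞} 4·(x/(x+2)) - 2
Evaluate the dominant behaviour as x → +∞; each term tends to a finite value or vanishes.
Limit = 2.

Final answer: 2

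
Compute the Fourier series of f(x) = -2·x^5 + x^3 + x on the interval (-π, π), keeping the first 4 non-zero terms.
(-490 - 4·π^4 + 82·π^2)·sin(x) + (-11·π^2 + 31/2 + 2·π^4)·sin(2·x) + (-4·π^4/3 - 142/81 + 98·π^2/27)·sin(3·x) + (-7·π^2/4 + 5/32 + π^4)·sin(4·x)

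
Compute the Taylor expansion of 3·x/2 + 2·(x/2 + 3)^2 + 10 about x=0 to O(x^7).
x^2/2 + 15·x/2 + 28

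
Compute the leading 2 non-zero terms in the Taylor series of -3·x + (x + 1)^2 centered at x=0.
1 - x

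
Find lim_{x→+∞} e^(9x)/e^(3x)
This is an ∞/∞ indeterminate form as x → +∞.
Rewrite e^(9x)/e^(3x) = e^((9−3)x) = e^(6x); the exponent coefficient is 6 > 0 so e^(6x) → ∞.
Limit = ∞.

Final answer: ∞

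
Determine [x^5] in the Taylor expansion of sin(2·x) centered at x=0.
Expand to order 5: sin(2·x) = 4·x^5/15 - 4·x^3/3 + 2·x + O(x^6).
The coefficient of x^5 is 4/15.

Final answer: 4/15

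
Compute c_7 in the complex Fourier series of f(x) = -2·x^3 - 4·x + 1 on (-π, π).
Compute the real Fourier coefficients first: a_7 = 0, b_7 = -4·π^2/7 - 368/343.
Then c_7 = (a_7 − i·b_7)/2 = 184·i/343 + 2·i·π^2/7.

Final answer: 184·i/343 + 2·i·π^2/7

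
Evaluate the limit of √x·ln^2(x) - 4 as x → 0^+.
The product is a 0·∞ indeterminate form at x → 0⁺.
Rewrite the product as ln^2(x) / x^(-1/2) and apply L'Hôpital, or use the standard hierarchy x^(-1/2) ≫ |ln x|^2 as x → 0⁺.
The indeterminate product → 0, so the limit = -4.

Final answer: -4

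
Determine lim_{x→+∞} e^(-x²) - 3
Evaluate the dominant behaviour as x → +∞; each term tends to a finite value or vanishes.
Limit = -3.

Final answer: -3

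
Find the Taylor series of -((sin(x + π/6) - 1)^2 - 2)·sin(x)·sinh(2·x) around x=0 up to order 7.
29·√(3)·x^7/360 - 343·x^6/720 + 5·√(3)·x^5/6 - x^4/4 + √(3)·x^3 + 7·x^2/2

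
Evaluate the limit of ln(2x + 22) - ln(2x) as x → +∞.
This is an ∞ − ∞ indeterminate form.
Combine the logarithms: ln(2x+22) − ln(2x) = ln((2x+22)/(2x)) = ln(1 + 22/(2x)) → ln(1) = 0.
Limit = 0.

Final answer: 0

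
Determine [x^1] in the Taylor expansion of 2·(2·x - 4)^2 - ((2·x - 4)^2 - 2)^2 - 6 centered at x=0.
Expand to order 1: 2·(2·x - 4)^2 - ((2·x - 4)^2 - 2)^2 - 6 = 416·x - 170 + O(x^2).
The coefficient of x^1 is 416.

Final answer: 416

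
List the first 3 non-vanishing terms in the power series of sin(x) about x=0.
x^5/120 - x^3/6 + x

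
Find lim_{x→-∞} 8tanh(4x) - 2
Evaluate the dominant behaviour as x → -∞; each term tends to a finite value or vanishes.
Limit = -10.

Final answer: -10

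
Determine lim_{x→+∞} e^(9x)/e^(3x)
This is an ∞/∞ indeterminate form as x → +∞.
Rewrite e^(9x)/e^(3x) = e^((9−3)x) = e^(6x); the exponent coefficient is 6 > 0 so e^(6x) → ∞.
Limit = ∞.

Final answer: ∞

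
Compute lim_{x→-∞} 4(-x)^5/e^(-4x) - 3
The quotient is an ∞/∞ indeterminate form as x → -∞.
Compare growth rates of the dominant terms (exponentials ≫ polynomials ≫ logarithms), or apply L'Hôpital's rule; the quotient → 0.
Adding the constant: 0 - 3 = -3. Limit = -3.

Final answer: -3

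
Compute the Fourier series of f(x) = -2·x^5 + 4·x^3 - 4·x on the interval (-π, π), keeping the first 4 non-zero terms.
(-536 - 4·π^4 + 88·π^2)·sin(x) + (-14·π^2 + 25 + 2·π^4)·sin(2·x) + (-4·π^4/3 - 520/81 + 152·π^2/27)·sin(3·x) + (-13·π^2/4 + 103/32 + π^4)·sin(4·x)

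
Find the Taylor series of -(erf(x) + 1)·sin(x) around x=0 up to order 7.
x^7/5040 - 59·x^6/(180·√(π)) - x^5/120 + x^4/√(π) + x^3/6 - 2·x^2/√(π) - x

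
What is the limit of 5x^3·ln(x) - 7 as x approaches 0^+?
The product is a 0·∞ indeterminate form at x → 0⁺.
Rewrite the product as 5·ln(x) / x^(-3) and apply L'Hôpital, or use the standard hierarchy x^(-3) ≫ |ln x| as x → 0⁺.
The indeterminate product → 0, so the limit = -7.

Final answer: -7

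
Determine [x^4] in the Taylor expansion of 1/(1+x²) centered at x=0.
Expand to order 4: 1/(1+x²) = x^4 - x^2 + 1 + O(x^5).
The coefficient of x^4 is 1.

Final answer: 1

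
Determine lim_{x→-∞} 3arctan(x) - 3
Evaluate the dominant behaviour as x → -∞; each term tends to a finite value or vanishes.
Limit = -3·π/2 - 3.

Final answer: -3·π/2 - 3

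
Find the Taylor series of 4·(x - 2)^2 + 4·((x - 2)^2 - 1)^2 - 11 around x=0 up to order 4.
4·x^4 - 32·x^3 + 92·x^2 - 112·x + 41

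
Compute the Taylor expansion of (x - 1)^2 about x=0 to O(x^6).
x^2 - 2·x + 1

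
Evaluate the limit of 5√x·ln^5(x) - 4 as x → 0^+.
The product is a 0·∞ indeterminate form at x → 0⁺.
Rewrite the product as 5·ln^5(x) / x^(-1/2) and apply L'Hôpital, or use the standard hierarchy x^(-1/2) ≫ |ln x|^5 as x → 0⁺.
The indeterminate product → 0, so the limit = -4.

Final answer: -4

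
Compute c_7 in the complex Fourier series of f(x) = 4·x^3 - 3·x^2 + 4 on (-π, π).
Compute the real Fourier coefficients first: a_7 = 12/49, b_7 = -48/343 + 8·π^2/7.
Then c_7 = (a_7 − i·b_7)/2 = 6/49 - 4·i·π^2/7 + 24·i/343.

Final answer: 6/49 - 4·i·π^2/7 + 24·i/343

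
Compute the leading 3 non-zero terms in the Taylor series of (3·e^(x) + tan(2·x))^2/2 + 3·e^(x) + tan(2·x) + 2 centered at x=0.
37·x^2/2 + 20·x + 19/2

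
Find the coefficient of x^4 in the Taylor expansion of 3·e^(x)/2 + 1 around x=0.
Expand to order 4: 3·e^(x)/2 + 1 = x^4/16 + x^3/4 + 3·x^2/4 + 3·x/2 + 5/2 + O(x^5).
The coefficient of x^4 is 1/16.

Final answer: 1/16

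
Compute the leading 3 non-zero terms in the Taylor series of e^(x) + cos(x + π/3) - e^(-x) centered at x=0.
-x^2/4 + x·(2 - √(3)/2) + 1/2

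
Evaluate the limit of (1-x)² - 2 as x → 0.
Direct substitution at x = 0 gives -1.

Final answer: -1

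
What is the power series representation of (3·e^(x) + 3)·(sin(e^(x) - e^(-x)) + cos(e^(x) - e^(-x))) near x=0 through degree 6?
-59·x^6/240 - 181·x^5/40 - 39·x^4/8 - 17·x^3/2 - 9·x^2/2 + 15·x + 6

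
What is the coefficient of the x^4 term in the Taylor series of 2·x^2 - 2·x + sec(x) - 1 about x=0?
Expand to order 4: 2·x^2 - 2·x + sec(x) - 1 = 5·x^4/24 + 5·x^2/2 - 2·x + O(x^5).
The coefficient of x^4 is 5/24.

Final answer: 5/24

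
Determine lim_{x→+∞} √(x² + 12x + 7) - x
This is an ∞ − ∞ indeterminate form.
Multiply and divide by the conjugate √(x²+12x + 7) + x; the x² terms cancel, leaving (12x + 7)/(√(x²+12x + 7)+x) → 12/2 = 6.
Limit = 6.

Final answer: 6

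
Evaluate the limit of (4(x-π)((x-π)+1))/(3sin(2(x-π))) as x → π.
Both numerator and denominator → 0 as x → π; this is a 0/0 indeterminate form.
Expand each to leading order near x = π: numerator ~ 4·(x - π), denominator ~ 6·(x - π).
The limit of the ratio is 2/3.

Final answer: 2/3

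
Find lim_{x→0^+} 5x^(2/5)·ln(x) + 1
The product is a 0·∞ indeterminate form at x → 0⁺.
Rewrite the product as 5·ln(x) / x^(-2/5) and apply L'Hôpital, or use the standard hierarchy x^(-2/5) ≫ |ln x| as x → 0⁺.
The indeterminate product → 0, so the limit = 1.

Final answer: 1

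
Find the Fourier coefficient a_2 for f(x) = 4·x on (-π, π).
a_2 = (1/π) ∫_{-π}^{π} f(x)·cos(2x) dx.
Evaluate the integral (use parity and integration by parts as needed): a_2 = 0.

Final answer: 0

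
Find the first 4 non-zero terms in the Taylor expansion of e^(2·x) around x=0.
4·x^3/3 + 2·x^2 + 2·x + 1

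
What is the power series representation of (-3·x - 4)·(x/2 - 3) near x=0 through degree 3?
-3·x^2/2 + 7·x + 12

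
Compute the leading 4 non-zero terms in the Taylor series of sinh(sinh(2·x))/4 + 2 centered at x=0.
4·x^5/5 + 2·x^3/3 + x/2 + 2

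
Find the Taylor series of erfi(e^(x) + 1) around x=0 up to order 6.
16909·x^6·e^(4)/(360·√(π)) + 617·x^5·e^(4)/(20·√(π)) + 75·x^4·e^(4)/(4·√(π)) + 31·x^3·e^(4)/(3·√(π)) + 5·x^2·e^(4)/√(π) + 2·x·e^(4)/√(π) + erfi(2)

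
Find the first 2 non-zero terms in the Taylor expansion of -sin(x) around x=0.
x^3/6 - x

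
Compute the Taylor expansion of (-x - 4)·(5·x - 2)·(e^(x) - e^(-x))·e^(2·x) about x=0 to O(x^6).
-983·x^5/15 - 214·x^4/3 - 142·x^3/3 - 4·x^2 + 16·x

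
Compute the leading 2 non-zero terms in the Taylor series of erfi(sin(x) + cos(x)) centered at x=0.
2·e·x/√(π) + erfi(1)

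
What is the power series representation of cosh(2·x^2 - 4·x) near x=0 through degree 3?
-8·x^3 + 8·x^2 + 1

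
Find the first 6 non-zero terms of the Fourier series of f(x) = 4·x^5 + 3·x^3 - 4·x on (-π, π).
(-154·π^2 + 8·π^4 + 916)·sin(x) + (-4·π^4 - 43/2 + 17·π^2)·sin(2·x) + (-106·π^2/27 - 4/81 + 8·π^4/3)·sin(3·x) + (-2·π^4 + 13/8 + π^2)·sin(4·x) + (-988/625 - 2·π^2/25 + 8·π^4/5)·sin(5·x) + (-4·π^4/3 - 7·π^2/27 + 223/162)·sin(6·x)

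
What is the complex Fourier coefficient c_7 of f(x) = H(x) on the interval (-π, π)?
Compute the real Fourier coefficients first: a_7 = 0, b_7 = 2/(7·π).
Then c_7 = (a_7 − i·b_7)/2 = -i/(7·π).

Final answer: -i/(7·π)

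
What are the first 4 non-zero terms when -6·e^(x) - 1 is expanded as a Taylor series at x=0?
-x^3 - 3·x^2 - 6·x - 7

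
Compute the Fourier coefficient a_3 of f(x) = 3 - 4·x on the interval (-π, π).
a_3 = (1/π) ∫_{-π}^{π} f(x)·cos(3x) dx.
Evaluate the integral (use parity and integration by parts as needed): a_3 = 0.

Final answer: 0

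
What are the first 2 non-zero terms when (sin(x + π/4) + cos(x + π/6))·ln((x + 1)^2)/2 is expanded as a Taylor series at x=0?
x^2·(-1/2 - √(3)/4 + √(2)/4) + x·(√(2)/2 + √(3)/2)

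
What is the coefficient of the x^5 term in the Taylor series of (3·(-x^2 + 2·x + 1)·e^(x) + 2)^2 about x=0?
Expand to order 5: (3·(-x^2 + 2·x + 1)·e^(x) + 2)^2 = -9·x^5/2 + 51·x^4/2 + 86·x^3 + 126·x^2 + 90·x + 25 + O(x^6).
The coefficient of x^5 is -9/2.

Final answer: -9/2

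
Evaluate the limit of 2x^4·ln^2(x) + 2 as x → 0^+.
The product is a 0·∞ indeterminate form at x → 0⁺.
Rewrite the product as 2·ln^2(x) / x^(-4) and apply L'Hôpital, or use the standard hierarchy x^(-4) ≫ |ln x|^2 as x → 0⁺.
The indeterminate product → 0, so the limit = 2.

Final answer: 2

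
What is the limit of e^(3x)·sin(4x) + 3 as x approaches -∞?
Evaluate the dominant behaviour as x → -∞; each term tends to a finite value or vanishes.
Limit = 3.

Final answer: 3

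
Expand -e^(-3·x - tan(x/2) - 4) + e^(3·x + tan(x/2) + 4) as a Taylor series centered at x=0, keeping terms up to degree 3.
x^3·(115·e^(-4)/16 + 115·e^(4)/16) + x^2·(-49·e^(-4)/8 + 49·e^(4)/8) + x·(7·e^(-4)/2 + 7·e^(4)/2) - e^(-4) + e^(4)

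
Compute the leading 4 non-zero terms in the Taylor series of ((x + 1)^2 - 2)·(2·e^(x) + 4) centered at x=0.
11·x^3/3 + 9·x^2 + 10·x - 6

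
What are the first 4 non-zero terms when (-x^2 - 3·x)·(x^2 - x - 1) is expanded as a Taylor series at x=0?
-x^4 - 2·x^3 + 4·x^2 + 3·x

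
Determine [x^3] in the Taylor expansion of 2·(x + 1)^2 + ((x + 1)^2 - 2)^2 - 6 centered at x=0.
Expand to order 3: 2·(x + 1)^2 + ((x + 1)^2 - 2)^2 - 6 = 4·x^3 + 4·x^2 - 3 + O(x^4).
The coefficient of x^3 is 4.

Final answer: 4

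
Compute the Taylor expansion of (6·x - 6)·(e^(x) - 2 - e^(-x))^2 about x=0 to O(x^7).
-22·x^6/15 + 42·x^5/5 - 16·x^4 + 32·x^3 - 72·x^2 + 72·x - 24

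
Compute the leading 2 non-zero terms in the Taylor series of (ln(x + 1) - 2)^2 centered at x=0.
4 - 4·x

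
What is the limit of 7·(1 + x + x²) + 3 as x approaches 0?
Direct substitution at x = 0 gives 10.

Final answer: 10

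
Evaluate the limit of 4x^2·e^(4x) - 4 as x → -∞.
The product is a 0·∞ indeterminate form at x → -∞.
Rewrite the product as 4x^2 / e^(-4x) (an ∞/∞ form) and apply L'Hôpital, or use the standard hierarchy e^(4|x|) ≫ |x^2| as x → -∞.
The indeterminate product → 0, so the limit = -4.

Final answer: -4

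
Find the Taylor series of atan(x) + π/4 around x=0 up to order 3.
-x^3/3 + x + π/4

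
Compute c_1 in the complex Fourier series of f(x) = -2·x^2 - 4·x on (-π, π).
Compute the real Fourier coefficients first: a_1 = 8, b_1 = -8.
Then c_1 = (a_1 − i·b_1)/2 = 4 + 4·i.

Final answer: 4 + 4·i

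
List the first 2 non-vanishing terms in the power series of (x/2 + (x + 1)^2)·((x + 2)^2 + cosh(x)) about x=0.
33·x/2 + 5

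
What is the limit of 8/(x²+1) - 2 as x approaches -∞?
Evaluate the dominant behaviour as x → -∞; each term tends to a finite value or vanishes.
Limit = -2.

Final answer: -2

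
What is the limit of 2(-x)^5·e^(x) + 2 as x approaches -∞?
The product is a 0·∞ indeterminate form at x → -∞.
Rewrite the product as 2(-x)^5 / e^(-x) (an ∞/∞ form) and apply L'Hôpital, or use the standard hierarchy e^(|x|) ≫ |(-x)^5| as x → -∞.
The indeterminate product → 0, so the limit = 2.

Final answer: 2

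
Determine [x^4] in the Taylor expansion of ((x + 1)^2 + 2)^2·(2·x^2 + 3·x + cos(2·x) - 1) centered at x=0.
Expand to order 4: ((x + 1)^2 + 2)^2·(2·x^2 + 3·x + cos(2·x) - 1) = 18·x^4 + 30·x^3 + 36·x^2 + 27·x + O(x^5).
The coefficient of x^4 is 18.

Final answer: 18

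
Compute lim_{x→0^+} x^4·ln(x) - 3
The product is a 0·∞ indeterminate form at x → 0⁺.
Rewrite the product as ln(x) / x^(-4) and apply L'Hôpital, or use the standard hierarchy x^(-4) ≫ |ln x| as x → 0⁺.
The indeterminate product → 0, so the limit = -3.

Final answer: -3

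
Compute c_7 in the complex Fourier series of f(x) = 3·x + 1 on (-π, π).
Compute the real Fourier coefficients first: a_7 = 0, b_7 = 6/7.
Then c_7 = (a_7 − i·b_7)/2 = -3·i/7.

Final answer: -3·i/7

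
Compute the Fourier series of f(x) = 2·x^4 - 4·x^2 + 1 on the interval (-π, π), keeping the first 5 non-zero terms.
(112 - 16·π^2)·cos(x) + (-10 + 4·π^2)·cos(2·x) + (80/27 - 16·π^2/9)·cos(3·x) + (-11/8 + π^2)·cos(4·x) - 4·π^2/3 + 1 + 2·π^4/5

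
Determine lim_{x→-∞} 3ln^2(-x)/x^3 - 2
The quotient is an ∞/∞ indeterminate form as x → -∞.
Compare growth rates of the dominant terms (exponentials ≫ polynomials ≫ logarithms), or apply L'Hôpital's rule; the quotient → 0.
Adding the constant: 0 - 2 = -2. Limit = -2.

Final answer: -2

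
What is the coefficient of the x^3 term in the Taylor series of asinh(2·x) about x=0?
Expand to order 3: asinh(2·x) = -4·x^3/3 + 2·x + O(x^4).
The coefficient of x^3 is -4/3.

Final answer: -4/3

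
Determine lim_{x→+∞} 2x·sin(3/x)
As x → +∞: let u = 3/x → 0⁺; then 2·x·sin(3/x) = 2·3·sin(u)/u → 2·3·1 = 6.
Limit = 6.

Final answer: 6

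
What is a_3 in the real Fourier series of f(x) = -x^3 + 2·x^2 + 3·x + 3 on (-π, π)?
a_3 = (1/π) ∫_{-π}^{π} f(x)·cos(3x) dx.
Evaluate the integral (use parity and integration by parts as needed): a_3 = -8/9.

Final answer: -8/9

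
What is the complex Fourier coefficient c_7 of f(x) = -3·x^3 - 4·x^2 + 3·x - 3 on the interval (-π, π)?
Compute the real Fourier coefficients first: a_7 = 16/49, b_7 = 330/343 - 6·π^2/7.
Then c_7 = (a_7 − i·b_7)/2 = 8/49 - 165·i/343 + 3·i·π^2/7.

Final answer: 8/49 - 165·i/343 + 3·i·π^2/7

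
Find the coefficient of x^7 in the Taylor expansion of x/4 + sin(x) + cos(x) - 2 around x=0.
Expand to order 7: x/4 + sin(x) + cos(x) - 2 = -x^7/5040 - x^6/720 + x^5/120 + x^4/24 - x^3/6 - x^2/2 + 5·x/4 - 1 + O(x^8).
The coefficient of x^7 is -1/5040.

Final answer: -1/5040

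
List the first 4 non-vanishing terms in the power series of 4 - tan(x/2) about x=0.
-x^5/240 - x^3/24 - x/2 + 4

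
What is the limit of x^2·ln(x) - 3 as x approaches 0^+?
The product is a 0·∞ indeterminate form at x → 0⁺.
Rewrite the product as ln(x) / x^(-2) and apply L'Hôpital, or use the standard hierarchy x^(-2) ≫ |ln x| as x → 0⁺.
The indeterminate product → 0, so the limit = -3.

Final answer: -3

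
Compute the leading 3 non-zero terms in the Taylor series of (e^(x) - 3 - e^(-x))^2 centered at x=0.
4·x^2 - 12·x + 9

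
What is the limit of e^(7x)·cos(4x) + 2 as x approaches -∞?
Evaluate the dominant behaviour as x → -∞; each term tends to a finite value or vanishes.
Limit = 2.

Final answer: 2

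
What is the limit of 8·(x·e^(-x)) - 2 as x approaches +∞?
Evaluate the dominant behaviour as x → +∞; each term tends to a finite value or vanishes.
Limit = -2.

Final answer: -2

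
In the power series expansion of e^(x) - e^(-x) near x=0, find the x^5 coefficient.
Expand to order 5: e^(x) - e^(-x) = x^5/60 + x^3/3 + 2·x + O(x^6).
The coefficient of x^5 is 1/60.

Final answer: 1/60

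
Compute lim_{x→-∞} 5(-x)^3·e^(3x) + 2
The product is a 0·∞ indeterminate form at x → -∞.
Rewrite the product as 5(-x)^3 / e^(-3x) (an ∞/∞ form) and apply L'Hôpital, or use the standard hierarchy e^(3|x|) ≫ |(-x)^3| as x → -∞.
The indeterminate product → 0, so the limit = 2.

Final answer: 2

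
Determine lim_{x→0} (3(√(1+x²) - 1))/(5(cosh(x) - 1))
Both numerator and denominator → 0 as x → 0; this is a 0/0 indeterminate form.
Expand each to leading order near x = 0: numerator ~ 3·x^2/2, denominator ~ 5·x^2/2.
The limit of the ratio is 3/5.

Final answer: 3/5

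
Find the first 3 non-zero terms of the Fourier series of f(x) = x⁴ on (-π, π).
(48 - 8·π^2)·cos(x) + (-3 + 2·π^2)·cos(2·x) + π^4/5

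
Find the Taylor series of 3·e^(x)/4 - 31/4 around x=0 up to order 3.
x^3/8 + 3·x^2/8 + 3·x/4 - 7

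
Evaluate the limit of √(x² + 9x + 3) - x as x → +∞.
This is an ∞ − ∞ indeterminate form.
Multiply and divide by the conjugate √(x²+9x + 3) + x; the x² terms cancel, leaving (9x + 3)/(√(x²+9x + 3)+x) → 9/2.
Limit = 9/2.

Final answer: 9/2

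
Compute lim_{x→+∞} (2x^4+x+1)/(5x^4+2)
This is an ∞/∞ indeterminate form as x → +∞.
Divide numerator and denominator by x^4 and let the lower-order terms vanish; the leading terms give 2/5.
Limit = 2/5.

Final answer: 2/5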